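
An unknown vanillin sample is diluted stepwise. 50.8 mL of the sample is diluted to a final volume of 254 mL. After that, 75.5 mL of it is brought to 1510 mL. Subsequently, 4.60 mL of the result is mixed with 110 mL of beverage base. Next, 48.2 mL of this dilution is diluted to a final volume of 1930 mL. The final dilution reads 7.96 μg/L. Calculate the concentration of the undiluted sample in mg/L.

Overall dilution factor = 5 × 20 × 24.91 × 40.04 = 9.98 × 10⁴.
Original = 7.96 μg/L × 9.98 × 10⁴ = 7.94 × 10⁵ μg/L = 794 mg/L.

794 mg/L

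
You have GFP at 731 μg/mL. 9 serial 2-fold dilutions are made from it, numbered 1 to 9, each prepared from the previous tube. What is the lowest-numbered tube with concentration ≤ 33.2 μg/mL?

tube 5

Tube n has concentration 731 μg/mL / 2ⁿ.
Need 2ⁿ ≥ 731 μg/mL / 33.2 μg/mL = 22.0, so n ≥ 4.46.
First such tube: n = 5.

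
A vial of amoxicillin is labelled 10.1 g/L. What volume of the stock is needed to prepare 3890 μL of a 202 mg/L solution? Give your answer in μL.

77.8 μL

202 mg/L = 0.202 g/L.
V₁ = C₂V₂/C₁ = 0.202 × 3890 / 10.1 = 77.8 μL.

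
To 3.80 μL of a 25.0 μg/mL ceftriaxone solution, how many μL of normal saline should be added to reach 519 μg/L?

179 μL

519 μg/L = 0.519 μg/mL.
V₂ = C₁V₁/C₂ = 25.0 × 3.80 / 0.519 = 183 μL.
Diluent to add = V₂ − V₁ = 183 − 3.80 = 179 μL.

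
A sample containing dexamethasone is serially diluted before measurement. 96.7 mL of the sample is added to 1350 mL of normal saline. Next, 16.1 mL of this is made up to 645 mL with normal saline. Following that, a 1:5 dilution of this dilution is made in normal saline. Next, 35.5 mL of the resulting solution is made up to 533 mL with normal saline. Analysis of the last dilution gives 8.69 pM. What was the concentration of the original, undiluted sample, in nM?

391 nM

Overall dilution factor = 14.96 × 40.06 × 5 × 15.01 = 4.50 × 10⁴.
Original = 8.69 pM × 4.50 × 10⁴ = 3.91 × 10⁵ pM = 391 nM.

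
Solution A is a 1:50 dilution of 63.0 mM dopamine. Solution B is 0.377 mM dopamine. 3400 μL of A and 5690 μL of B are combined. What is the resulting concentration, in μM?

C_A = 63.0 mM / 50 = 1.26 mM.
C_mix = (C_A·V_A + C_B·V_B)/(V_A + V_B) = (1.26×3400 + 0.377×5690) / 9090 = 0.707 mM = 707 μM.

707 μM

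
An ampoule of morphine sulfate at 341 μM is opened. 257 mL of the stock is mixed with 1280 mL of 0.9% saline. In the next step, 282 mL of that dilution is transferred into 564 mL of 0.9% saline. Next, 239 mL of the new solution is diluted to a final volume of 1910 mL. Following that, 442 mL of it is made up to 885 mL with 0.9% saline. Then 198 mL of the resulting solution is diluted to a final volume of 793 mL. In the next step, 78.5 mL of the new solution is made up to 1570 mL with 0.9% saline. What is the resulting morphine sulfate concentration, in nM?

14.8 nM

Overall dilution factor = 5.981 × 3 × 7.992 × 2.002 × 4.005 × 20 = 2.30 × 10⁴.
341 μM / 2.30 × 10⁴ = 0.0148 μM = 14.8 nM.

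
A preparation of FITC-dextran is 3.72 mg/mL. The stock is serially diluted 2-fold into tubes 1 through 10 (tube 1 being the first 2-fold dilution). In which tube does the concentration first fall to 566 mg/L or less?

tube 3

Tube n has concentration 3.72 mg/mL / 2ⁿ.
Need 2ⁿ ≥ 3.72 mg/mL / 566 mg/L = 6.57, so n ≥ 2.72.
First such tube: n = 3.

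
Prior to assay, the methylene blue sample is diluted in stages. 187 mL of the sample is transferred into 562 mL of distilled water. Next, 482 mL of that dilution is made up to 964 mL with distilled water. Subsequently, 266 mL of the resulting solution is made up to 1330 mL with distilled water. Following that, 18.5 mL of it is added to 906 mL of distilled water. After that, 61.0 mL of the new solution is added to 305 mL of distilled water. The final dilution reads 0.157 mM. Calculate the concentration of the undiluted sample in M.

Overall dilution factor = 4.005 × 2 × 5 × 49.97 × 6 = 1.20 × 10⁴.
Original = 0.157 mM × 1.20 × 10⁴ = 1885 mM = 1.89 M.

1.89 M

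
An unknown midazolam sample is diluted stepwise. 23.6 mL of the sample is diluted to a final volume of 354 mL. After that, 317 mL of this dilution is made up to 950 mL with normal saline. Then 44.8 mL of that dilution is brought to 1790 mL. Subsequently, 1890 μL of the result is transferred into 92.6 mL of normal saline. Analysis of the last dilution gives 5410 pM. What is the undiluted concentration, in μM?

486 μM

Overall dilution factor = 15 × 2.997 × 39.96 × 49.99 = 8.98 × 10⁴.
Original = 5410 pM × 8.98 × 10⁴ = 4.86 × 10⁸ pM = 486 μM.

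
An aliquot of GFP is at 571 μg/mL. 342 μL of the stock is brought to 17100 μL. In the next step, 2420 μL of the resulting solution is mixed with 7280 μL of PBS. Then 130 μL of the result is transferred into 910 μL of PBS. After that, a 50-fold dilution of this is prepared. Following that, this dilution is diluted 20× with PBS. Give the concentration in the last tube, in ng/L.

356 ng/L

Overall dilution factor = 50 × 4.008 × 8 × 50 × 20 = 1.60 × 10⁶.
571 μg/mL / 1.60 × 10⁶ = 3.56 × 10⁻⁴ μg/mL = 356 ng/L.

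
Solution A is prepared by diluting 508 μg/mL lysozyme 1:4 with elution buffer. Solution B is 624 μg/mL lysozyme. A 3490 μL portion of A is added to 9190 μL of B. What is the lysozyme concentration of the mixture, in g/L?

0.487 g/L

C_A = 508 μg/mL / 4 = 127 μg/mL.
C_mix = (C_A·V_A + C_B·V_B)/(V_A + V_B) = (127×3490 + 624×9190) / 12680 = 487 μg/mL = 0.487 g/L.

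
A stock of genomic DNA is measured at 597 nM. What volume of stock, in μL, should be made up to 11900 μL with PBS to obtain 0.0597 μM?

1190 μL

0.0597 μM = 59.7 nM.
V₁ = C₂V₂/C₁ = 59.7 × 11900 / 597 = 1190 μL.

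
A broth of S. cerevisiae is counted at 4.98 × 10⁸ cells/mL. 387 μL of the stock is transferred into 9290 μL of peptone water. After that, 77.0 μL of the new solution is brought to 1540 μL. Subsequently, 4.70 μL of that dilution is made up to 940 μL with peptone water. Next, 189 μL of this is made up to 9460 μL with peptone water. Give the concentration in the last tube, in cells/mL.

Overall dilution factor = 25.01 × 20 × 200 × 50.05 = 5.01 × 10⁶.
4.98 × 10⁸ cells/mL / 5.01 × 10⁶ = 99.5 cells/mL.

99.5 cells/mL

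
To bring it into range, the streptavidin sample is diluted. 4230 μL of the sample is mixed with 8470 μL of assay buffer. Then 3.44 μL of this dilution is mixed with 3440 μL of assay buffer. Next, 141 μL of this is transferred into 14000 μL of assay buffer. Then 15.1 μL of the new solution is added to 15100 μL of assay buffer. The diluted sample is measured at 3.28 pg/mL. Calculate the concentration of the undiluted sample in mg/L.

Overall dilution factor = 3.002 × 1001 × 100.3 × 1001 = 3.02 × 10⁸.
Original = 3.28 pg/mL × 3.02 × 10⁸ = 9.90 × 10⁸ pg/mL = 990 mg/L.

990 mg/L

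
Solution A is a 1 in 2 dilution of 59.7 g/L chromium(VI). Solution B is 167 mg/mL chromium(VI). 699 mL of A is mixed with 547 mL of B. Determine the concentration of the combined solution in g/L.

90.1 g/L

C_A = 59.7 g/L / 2 = 29.9 g/L.
C_B = 167 mg/mL = 167 g/L.
C_mix = (C_A·V_A + C_B·V_B)/(V_A + V_B) = (29.9×699 + 167×547) / 1246 = 90.1 g/L.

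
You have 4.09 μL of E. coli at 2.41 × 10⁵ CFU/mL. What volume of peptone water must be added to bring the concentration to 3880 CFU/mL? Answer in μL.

V₂ = C₁V₁/C₂ = 2.41 × 10⁵ × 4.09 / 3880 = 254 μL.
Diluent to add = V₂ − V₁ = 254 − 4.09 = 250 μL.

250 μL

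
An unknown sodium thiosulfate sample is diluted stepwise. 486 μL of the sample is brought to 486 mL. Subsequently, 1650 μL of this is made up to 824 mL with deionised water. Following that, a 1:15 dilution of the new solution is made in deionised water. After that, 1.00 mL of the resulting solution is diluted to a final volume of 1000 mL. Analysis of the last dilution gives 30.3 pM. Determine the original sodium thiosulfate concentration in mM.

227 mM

Overall dilution factor = 1000 × 499.4 × 15 × 1000 = 7.49 × 10⁹.
Original = 30.3 pM × 7.49 × 10⁹ = 2.27 × 10¹¹ pM = 227 mM.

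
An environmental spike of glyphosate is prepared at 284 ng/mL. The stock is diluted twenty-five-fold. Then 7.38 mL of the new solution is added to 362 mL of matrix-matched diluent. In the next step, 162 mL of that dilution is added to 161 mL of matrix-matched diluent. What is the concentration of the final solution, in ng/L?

Overall dilution factor = 25 × 50.05 × 1.994 = 2495.
284 ng/mL / 2495 = 0.114 ng/mL = 114 ng/L.

114 ng/L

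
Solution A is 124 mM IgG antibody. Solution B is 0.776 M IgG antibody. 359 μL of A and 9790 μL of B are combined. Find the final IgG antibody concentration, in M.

C_B = 0.776 M = 776 mM.
C_mix = (C_A·V_A + C_B·V_B)/(V_A + V_B) = (124×359 + 776×9790) / 10150 = 753 mM = 0.753 M.

0.753 M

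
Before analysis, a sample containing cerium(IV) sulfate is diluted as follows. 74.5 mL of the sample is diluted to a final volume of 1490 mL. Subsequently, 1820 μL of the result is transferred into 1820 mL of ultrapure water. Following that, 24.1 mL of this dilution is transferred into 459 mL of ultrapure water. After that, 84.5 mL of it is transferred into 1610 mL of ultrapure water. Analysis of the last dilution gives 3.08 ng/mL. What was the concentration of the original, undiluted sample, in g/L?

Overall dilution factor = 20 × 1001 × 20.05 × 20.05 = 8.05 × 10⁶.
Original = 3.08 ng/mL × 8.05 × 10⁶ = 2.48 × 10⁷ ng/mL = 24.8 g/L.

24.8 g/L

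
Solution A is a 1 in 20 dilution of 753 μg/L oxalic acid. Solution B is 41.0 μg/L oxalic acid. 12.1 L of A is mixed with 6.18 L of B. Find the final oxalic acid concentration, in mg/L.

0.0388 mg/L

C_A = 753 μg/L / 20 = 37.6 μg/L.
C_mix = (C_A·V_A + C_B·V_B)/(V_A + V_B) = (37.6×12.1 + 41.0×6.18) / 18.28 = 38.8 μg/L = 0.0388 mg/L.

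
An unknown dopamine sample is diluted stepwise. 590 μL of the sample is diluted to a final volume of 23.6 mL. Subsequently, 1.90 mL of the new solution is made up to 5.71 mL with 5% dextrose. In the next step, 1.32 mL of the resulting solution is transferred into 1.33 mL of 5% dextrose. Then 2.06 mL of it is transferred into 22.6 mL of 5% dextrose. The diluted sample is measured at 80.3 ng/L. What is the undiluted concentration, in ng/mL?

232 ng/mL

Overall dilution factor = 40 × 3.005 × 2.008 × 11.97 = 2889.
Original = 80.3 ng/L × 2889 = 2.32 × 10⁵ ng/L = 232 ng/mL.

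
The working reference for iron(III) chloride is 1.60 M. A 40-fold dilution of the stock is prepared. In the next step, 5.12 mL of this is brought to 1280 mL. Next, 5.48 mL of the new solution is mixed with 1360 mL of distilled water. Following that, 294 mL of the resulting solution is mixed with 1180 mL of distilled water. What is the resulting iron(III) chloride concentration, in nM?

Overall dilution factor = 40 × 250 × 249.2 × 5.014 = 1.25 × 10⁷.
1.60 M / 1.25 × 10⁷ = 1.28 × 10⁻⁷ M = 128 nM.

128 nM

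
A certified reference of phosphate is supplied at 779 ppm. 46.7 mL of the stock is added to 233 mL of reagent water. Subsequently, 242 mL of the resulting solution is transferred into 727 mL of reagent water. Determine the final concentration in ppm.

Overall dilution factor = 5.989 × 4.004 = 24.0.
779 ppm / 24.0 = 32.5 ppm.

32.5 ppm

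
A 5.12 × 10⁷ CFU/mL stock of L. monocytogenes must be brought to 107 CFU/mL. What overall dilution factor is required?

4.79 × 10⁵

Factor = C₀/C_target = 5.12 × 10⁷ CFU/mL / 107 CFU/mL = 4.79 × 10⁵.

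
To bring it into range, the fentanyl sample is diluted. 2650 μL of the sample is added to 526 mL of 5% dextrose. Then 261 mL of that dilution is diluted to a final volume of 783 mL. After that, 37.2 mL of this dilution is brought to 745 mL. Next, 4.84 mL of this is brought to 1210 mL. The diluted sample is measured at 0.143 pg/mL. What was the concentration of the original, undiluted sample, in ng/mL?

Overall dilution factor = 199.5 × 3 × 20.03 × 250 = 3.00 × 10⁶.
Original = 0.143 pg/mL × 3.00 × 10⁶ = 4.28 × 10⁵ pg/mL = 428 ng/mL.

428 ng/mL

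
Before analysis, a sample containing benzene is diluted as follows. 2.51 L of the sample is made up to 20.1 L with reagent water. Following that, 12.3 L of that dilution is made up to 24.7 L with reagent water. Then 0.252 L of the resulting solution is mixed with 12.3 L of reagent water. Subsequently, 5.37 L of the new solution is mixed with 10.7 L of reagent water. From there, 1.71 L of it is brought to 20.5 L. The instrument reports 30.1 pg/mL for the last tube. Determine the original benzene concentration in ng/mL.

Overall dilution factor = 8.008 × 2.008 × 49.81 × 2.993 × 11.99 = 2.87 × 10⁴.
Original = 30.1 pg/mL × 2.87 × 10⁴ = 8.65 × 10⁵ pg/mL = 865 ng/mL.

865 ng/mL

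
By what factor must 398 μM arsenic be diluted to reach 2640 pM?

1.51 × 10⁵

Factor = C₀/C_target = 398 μM / 2640 pM = 1.51 × 10⁵.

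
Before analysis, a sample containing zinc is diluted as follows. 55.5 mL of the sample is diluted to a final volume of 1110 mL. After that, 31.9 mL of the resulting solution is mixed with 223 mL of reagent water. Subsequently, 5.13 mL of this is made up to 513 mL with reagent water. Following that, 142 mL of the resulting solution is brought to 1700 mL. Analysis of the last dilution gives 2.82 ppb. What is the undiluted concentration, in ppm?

540 ppm

Overall dilution factor = 20 × 7.991 × 100 × 11.97 = 1.91 × 10⁵.
Original = 2.82 ppb × 1.91 × 10⁵ = 5.40 × 10⁵ ppb = 540 ppm.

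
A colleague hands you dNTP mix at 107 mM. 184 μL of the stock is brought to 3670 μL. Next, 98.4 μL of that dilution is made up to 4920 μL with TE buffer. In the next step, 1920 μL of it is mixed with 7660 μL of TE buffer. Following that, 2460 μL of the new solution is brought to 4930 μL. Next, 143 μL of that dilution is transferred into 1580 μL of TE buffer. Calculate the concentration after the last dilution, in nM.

891 nM

Overall dilution factor = 19.95 × 50 × 4.990 × 2.004 × 12.05 = 1.20 × 10⁵.
107 mM / 1.20 × 10⁵ = 8.91 × 10⁻⁴ mM = 891 nM.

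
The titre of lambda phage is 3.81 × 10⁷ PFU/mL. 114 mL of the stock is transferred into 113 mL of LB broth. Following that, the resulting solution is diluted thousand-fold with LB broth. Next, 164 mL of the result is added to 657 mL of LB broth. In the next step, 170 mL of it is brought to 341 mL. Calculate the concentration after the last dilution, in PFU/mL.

Overall dilution factor = 1.991 × 1000 × 5.006 × 2.006 = 2.00 × 10⁴.
3.81 × 10⁷ PFU/mL / 2.00 × 10⁴ = 1910 PFU/mL.

1910 PFU/mL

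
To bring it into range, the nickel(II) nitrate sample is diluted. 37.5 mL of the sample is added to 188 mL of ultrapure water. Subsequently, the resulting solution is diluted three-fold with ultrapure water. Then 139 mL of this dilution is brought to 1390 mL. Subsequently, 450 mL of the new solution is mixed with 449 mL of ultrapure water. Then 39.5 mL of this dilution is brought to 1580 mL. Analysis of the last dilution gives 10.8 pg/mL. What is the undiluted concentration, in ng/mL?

Overall dilution factor = 6.013 × 3 × 10 × 1.998 × 40 = 1.44 × 10⁴.
Original = 10.8 pg/mL × 1.44 × 10⁴ = 1.56 × 10⁵ pg/mL = 156 ng/mL.

156 ng/mL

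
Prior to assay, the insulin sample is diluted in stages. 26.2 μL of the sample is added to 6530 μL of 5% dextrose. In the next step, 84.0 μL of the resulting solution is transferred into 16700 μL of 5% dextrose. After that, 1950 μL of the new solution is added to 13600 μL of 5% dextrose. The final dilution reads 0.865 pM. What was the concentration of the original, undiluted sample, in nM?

Overall dilution factor = 250.2 × 199.8 × 7.974 = 3.99 × 10⁵.
Original = 0.865 pM × 3.99 × 10⁵ = 3.45 × 10⁵ pM = 345 nM.

345 nM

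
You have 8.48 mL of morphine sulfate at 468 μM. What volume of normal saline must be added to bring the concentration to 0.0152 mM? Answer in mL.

0.0152 mM = 15.2 μM.
V₂ = C₁V₁/C₂ = 468 × 8.48 / 15.2 = 261 mL.
Diluent to add = V₂ − V₁ = 261 − 8.48 = 253 mL.

253 mL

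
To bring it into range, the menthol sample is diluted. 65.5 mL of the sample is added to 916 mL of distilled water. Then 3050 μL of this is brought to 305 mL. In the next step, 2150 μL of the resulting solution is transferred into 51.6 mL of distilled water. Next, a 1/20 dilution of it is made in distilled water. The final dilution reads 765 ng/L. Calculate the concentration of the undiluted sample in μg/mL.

573 μg/mL

Overall dilution factor = 14.98 × 100 × 25 × 20 = 7.49 × 10⁵.
Original = 765 ng/L × 7.49 × 10⁵ = 5.73 × 10⁸ ng/L = 573 μg/mL.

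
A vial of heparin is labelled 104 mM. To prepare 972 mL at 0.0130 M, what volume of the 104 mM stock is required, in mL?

0.0130 M = 13.0 mM.
V₁ = C₂V₂/C₁ = 13.0 × 972 / 104 = 121 mL.

121 mL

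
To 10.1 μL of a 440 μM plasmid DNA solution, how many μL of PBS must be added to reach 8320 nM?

8320 nM = 8.32 μM.
V₂ = C₁V₁/C₂ = 440 × 10.1 / 8.32 = 534 μL.
Diluent to add = V₂ − V₁ = 534 − 10.1 = 524 μL.

524 μL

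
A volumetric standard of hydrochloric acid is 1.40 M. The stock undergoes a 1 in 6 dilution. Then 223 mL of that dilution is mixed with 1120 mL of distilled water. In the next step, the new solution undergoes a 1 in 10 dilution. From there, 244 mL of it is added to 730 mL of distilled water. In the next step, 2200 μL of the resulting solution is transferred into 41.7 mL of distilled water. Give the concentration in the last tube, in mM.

Overall dilution factor = 6 × 6.022 × 10 × 3.992 × 19.95 = 2.88 × 10⁴.
1.40 M / 2.88 × 10⁴ = 4.86 × 10⁻⁵ M = 0.0486 mM.

0.0486 mM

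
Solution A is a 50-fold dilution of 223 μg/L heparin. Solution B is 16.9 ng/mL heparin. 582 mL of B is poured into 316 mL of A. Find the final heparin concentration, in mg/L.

C_A = 223 μg/L / 50 = 4.46 μg/L.
C_B = 16.9 ng/mL = 16.9 μg/L.
C_mix = (C_A·V_A + C_B·V_B)/(V_A + V_B) = (4.46×316 + 16.9×582) / 898.0 = 12.5 μg/L = 0.0125 mg/L.

0.0125 mg/L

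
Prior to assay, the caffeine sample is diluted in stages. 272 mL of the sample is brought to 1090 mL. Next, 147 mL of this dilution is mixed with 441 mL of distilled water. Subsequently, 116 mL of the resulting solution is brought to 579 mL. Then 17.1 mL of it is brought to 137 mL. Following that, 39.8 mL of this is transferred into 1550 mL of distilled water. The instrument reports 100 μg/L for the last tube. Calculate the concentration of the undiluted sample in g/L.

Overall dilution factor = 4.007 × 4 × 4.991 × 8.012 × 39.94 = 2.56 × 10⁴.
Original = 100 μg/L × 2.56 × 10⁴ = 2.56 × 10⁶ μg/L = 2.56 g/L.

2.56 g/L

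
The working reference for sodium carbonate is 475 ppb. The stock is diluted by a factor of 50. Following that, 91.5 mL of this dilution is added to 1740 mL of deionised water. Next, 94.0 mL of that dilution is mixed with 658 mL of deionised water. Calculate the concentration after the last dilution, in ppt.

59.3 ppt

Overall dilution factor = 50 × 20.02 × 8 = 8007.
475 ppb / 8007 = 0.0593 ppb = 59.3 ppt.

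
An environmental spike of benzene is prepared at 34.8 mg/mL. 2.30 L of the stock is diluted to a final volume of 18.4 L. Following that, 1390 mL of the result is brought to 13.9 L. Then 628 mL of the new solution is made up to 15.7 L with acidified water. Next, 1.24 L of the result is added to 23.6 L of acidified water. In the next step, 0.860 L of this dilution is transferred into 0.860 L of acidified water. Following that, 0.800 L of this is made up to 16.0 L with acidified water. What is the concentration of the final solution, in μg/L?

21.7 μg/L

Overall dilution factor = 8 × 10 × 25 × 20.03 × 2 × 20 = 1.60 × 10⁶.
34.8 mg/mL / 1.60 × 10⁶ = 2.17 × 10⁻⁵ mg/mL = 21.7 μg/L.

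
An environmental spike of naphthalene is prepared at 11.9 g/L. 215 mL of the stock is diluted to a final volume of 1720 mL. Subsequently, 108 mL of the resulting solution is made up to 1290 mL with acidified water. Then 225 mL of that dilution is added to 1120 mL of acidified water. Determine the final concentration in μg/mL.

Overall dilution factor = 8 × 11.94 × 5.978 = 571.
11.9 g/L / 571 = 0.0208 g/L = 20.8 μg/mL.

20.8 μg/mL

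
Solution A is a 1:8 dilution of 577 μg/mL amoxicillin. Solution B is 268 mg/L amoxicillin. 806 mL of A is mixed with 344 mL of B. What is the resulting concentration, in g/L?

0.131 g/L

C_A = 577 μg/mL / 8 = 72.1 μg/mL.
C_B = 268 mg/L = 268 μg/mL.
C_mix = (C_A·V_A + C_B·V_B)/(V_A + V_B) = (72.1×806 + 268×344) / 1150 = 131 μg/mL = 0.131 g/L.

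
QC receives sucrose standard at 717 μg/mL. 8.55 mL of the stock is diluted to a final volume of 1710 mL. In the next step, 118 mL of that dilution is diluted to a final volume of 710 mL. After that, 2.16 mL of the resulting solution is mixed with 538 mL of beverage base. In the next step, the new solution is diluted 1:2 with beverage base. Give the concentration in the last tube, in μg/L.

1.19 μg/L

Overall dilution factor = 200 × 6.017 × 250.1 × 2 = 6.02 × 10⁵.
717 μg/mL / 6.02 × 10⁵ = 1.19 × 10⁻³ μg/mL = 1.19 μg/L.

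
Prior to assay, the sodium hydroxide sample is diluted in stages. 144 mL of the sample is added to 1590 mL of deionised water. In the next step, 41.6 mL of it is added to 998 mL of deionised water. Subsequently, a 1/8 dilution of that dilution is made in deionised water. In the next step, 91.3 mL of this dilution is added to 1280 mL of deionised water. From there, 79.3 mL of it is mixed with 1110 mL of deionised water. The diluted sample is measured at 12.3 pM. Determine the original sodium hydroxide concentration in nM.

6670 nM

Overall dilution factor = 12.04 × 24.99 × 8 × 15.02 × 15.00 = 5.42 × 10⁵.
Original = 12.3 pM × 5.42 × 10⁵ = 6.67 × 10⁶ pM = 6670 nM.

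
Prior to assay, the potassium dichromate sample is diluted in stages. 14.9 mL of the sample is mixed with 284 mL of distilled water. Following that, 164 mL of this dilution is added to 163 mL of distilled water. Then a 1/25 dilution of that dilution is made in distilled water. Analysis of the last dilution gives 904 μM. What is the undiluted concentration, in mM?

904 mM

Overall dilution factor = 20.06 × 1.994 × 25 = 1000.
Original = 904 μM × 1000 = 9.04 × 10⁵ μM = 904 mM.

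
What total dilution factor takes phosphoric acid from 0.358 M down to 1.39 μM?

2.58 × 10⁵

Factor = C₀/C_target = 0.358 M / 1.39 μM = 2.58 × 10⁵.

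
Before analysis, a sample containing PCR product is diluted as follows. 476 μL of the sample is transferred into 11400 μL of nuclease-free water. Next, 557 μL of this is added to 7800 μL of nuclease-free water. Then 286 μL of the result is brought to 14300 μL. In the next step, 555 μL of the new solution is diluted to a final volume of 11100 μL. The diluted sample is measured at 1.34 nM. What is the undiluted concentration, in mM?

0.502 mM

Overall dilution factor = 24.95 × 15.00 × 50 × 20 = 3.74 × 10⁵.
Original = 1.34 nM × 3.74 × 10⁵ = 5.02 × 10⁵ nM = 0.502 mM.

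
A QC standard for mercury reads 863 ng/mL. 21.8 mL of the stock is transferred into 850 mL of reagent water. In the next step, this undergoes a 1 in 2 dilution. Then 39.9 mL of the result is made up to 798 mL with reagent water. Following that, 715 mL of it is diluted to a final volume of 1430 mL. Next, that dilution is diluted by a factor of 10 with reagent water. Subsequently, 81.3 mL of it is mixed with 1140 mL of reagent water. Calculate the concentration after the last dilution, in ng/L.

1.80 ng/L

Overall dilution factor = 39.99 × 2 × 20 × 2 × 10 × 15.02 = 4.81 × 10⁵.
863 ng/mL / 4.81 × 10⁵ = 1.80 × 10⁻³ ng/mL = 1.80 ng/L.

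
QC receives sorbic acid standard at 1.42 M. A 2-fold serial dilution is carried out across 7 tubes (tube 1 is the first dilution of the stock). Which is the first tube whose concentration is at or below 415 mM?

tube 2

Tube n has concentration 1.42 M / 2ⁿ.
Need 2ⁿ ≥ 1.42 M / 415 mM = 3.42, so n ≥ 1.77.
First such tube: n = 2.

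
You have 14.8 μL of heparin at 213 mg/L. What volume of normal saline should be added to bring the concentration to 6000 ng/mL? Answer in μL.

6000 ng/mL = 6.00 mg/L.
V₂ = C₁V₁/C₂ = 213 × 14.8 / 6.00 = 525 μL.
Diluent to add = V₂ − V₁ = 525 − 14.8 = 511 μL.

511 μL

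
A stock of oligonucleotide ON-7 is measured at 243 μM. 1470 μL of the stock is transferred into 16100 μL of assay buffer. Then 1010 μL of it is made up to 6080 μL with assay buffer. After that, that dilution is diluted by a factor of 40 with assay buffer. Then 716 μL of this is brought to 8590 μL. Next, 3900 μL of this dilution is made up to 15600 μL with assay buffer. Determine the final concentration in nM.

Overall dilution factor = 11.95 × 6.020 × 40 × 12.00 × 4 = 1.38 × 10⁵.
243 μM / 1.38 × 10⁵ = 1.76 × 10⁻³ μM = 1.76 nM.

1.76 nM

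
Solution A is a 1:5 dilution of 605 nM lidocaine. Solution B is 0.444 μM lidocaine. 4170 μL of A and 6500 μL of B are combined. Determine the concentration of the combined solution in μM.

0.318 μM

C_A = 605 nM / 5 = 121 nM.
C_B = 0.444 μM = 444 nM.
C_mix = (C_A·V_A + C_B·V_B)/(V_A + V_B) = (121×4170 + 444×6500) / 10670 = 318 nM = 0.318 μM.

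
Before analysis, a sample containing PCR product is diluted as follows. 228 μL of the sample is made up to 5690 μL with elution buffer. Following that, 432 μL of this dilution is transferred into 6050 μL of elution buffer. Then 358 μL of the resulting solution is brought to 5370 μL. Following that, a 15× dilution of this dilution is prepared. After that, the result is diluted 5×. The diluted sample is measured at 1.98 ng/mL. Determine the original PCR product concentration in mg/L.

Overall dilution factor = 24.96 × 15.00 × 15 × 15 × 5 = 4.21 × 10⁵.
Original = 1.98 ng/mL × 4.21 × 10⁵ = 8.34 × 10⁵ ng/mL = 834 mg/L.

834 mg/L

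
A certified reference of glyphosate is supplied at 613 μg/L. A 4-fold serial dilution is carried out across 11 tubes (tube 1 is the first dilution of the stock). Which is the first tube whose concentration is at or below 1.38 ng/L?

Tube n has concentration 613 μg/L / 4ⁿ.
Need 4ⁿ ≥ 613 μg/L / 1.38 ng/L = 4.44 × 10⁵, so n ≥ 9.38.
First such tube: n = 10.

tube 10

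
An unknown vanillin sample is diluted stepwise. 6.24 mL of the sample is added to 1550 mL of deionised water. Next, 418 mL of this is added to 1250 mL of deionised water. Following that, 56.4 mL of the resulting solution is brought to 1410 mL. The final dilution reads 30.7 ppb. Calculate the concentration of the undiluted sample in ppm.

Overall dilution factor = 249.4 × 3.990 × 25 = 2.49 × 10⁴.
Original = 30.7 ppb × 2.49 × 10⁴ = 7.64 × 10⁵ ppb = 764 ppm.

764 ppm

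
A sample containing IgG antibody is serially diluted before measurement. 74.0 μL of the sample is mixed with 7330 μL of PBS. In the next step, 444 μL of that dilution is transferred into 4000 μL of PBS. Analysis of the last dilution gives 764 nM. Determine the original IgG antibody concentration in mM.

Overall dilution factor = 100.1 × 10.01 = 1001.
Original = 764 nM × 1001 = 7.65 × 10⁵ nM = 0.765 mM.

0.765 mM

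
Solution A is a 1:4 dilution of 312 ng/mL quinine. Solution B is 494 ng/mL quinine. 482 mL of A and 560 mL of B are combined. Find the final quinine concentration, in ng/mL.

C_A = 312 ng/mL / 4 = 78.0 ng/mL.
C_mix = (C_A·V_A + C_B·V_B)/(V_A + V_B) = (78.0×482 + 494×560) / 1042 = 302 ng/mL.

302 ng/mL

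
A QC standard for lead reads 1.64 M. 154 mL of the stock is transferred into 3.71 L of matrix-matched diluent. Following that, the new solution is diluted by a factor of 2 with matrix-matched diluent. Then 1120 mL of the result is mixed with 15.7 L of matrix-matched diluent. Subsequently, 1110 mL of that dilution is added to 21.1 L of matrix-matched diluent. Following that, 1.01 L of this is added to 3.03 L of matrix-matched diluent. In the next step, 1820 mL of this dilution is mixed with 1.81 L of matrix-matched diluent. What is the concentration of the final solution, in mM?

0.0136 mM

Overall dilution factor = 25.09 × 2 × 15.02 × 20.01 × 4 × 1.995 = 1.20 × 10⁵.
1.64 M / 1.20 × 10⁵ = 1.36 × 10⁻⁵ M = 0.0136 mM.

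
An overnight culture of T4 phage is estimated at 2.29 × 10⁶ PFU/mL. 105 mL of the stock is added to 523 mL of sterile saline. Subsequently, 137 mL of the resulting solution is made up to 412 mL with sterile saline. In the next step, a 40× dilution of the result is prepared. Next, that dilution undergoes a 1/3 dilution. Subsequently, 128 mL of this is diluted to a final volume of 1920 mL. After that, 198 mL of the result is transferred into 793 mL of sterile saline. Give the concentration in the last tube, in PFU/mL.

Overall dilution factor = 5.981 × 3.007 × 40 × 3 × 15 × 5.005 = 1.62 × 10⁵.
2.29 × 10⁶ PFU/mL / 1.62 × 10⁵ = 14.1 PFU/mL.

14.1 PFU/mL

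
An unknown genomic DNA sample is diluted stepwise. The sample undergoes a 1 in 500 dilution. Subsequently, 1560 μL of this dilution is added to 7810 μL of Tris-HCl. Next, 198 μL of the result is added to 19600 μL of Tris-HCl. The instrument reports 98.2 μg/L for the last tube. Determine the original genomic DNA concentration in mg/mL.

Overall dilution factor = 500 × 6.006 × 99.99 = 3.00 × 10⁵.
Original = 98.2 μg/L × 3.00 × 10⁵ = 2.95 × 10⁷ μg/L = 29.5 mg/mL.

29.5 mg/mL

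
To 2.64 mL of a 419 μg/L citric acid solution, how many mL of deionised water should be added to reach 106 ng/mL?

7.80 mL

106 ng/mL = 106 μg/L.
V₂ = C₁V₁/C₂ = 419 × 2.64 / 106 = 10.4 mL.
Diluent to add = V₂ − V₁ = 10.4 − 2.64 = 7.80 mL.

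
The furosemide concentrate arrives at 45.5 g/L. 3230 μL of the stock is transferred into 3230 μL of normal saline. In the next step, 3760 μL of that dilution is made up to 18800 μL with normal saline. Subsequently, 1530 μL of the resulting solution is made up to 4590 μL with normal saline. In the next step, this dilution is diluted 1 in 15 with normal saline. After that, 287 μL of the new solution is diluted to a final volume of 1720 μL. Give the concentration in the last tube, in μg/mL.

16.9 μg/mL

Overall dilution factor = 2 × 5 × 3 × 15 × 5.993 = 2697.
45.5 g/L / 2697 = 0.0169 g/L = 16.9 μg/mL.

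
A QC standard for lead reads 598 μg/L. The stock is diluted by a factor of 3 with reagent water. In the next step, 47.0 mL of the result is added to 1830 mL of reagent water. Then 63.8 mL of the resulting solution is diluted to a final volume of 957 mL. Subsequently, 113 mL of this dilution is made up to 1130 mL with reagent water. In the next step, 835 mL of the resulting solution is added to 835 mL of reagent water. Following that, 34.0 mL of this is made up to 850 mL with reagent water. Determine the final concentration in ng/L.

Overall dilution factor = 3 × 39.94 × 15 × 10 × 2 × 25 = 8.99 × 10⁵.
598 μg/L / 8.99 × 10⁵ = 6.66 × 10⁻⁴ μg/L = 0.666 ng/L.

0.666 ng/L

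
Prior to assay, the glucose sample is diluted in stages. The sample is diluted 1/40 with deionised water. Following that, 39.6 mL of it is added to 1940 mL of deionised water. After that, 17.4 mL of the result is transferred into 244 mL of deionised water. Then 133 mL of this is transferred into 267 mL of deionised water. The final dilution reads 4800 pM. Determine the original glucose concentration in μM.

434 μM

Overall dilution factor = 40 × 49.99 × 15.02 × 3.008 = 9.03 × 10⁴.
Original = 4800 pM × 9.03 × 10⁴ = 4.34 × 10⁸ pM = 434 μM.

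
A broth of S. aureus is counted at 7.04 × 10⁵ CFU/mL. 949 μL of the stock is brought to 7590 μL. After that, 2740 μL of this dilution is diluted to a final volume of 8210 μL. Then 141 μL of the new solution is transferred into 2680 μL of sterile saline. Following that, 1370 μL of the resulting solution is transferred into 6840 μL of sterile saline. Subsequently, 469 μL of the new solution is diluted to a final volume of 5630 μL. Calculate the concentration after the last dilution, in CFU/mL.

20.4 CFU/mL

Overall dilution factor = 7.998 × 2.996 × 20.01 × 5.993 × 12.00 = 3.45 × 10⁴.
7.04 × 10⁵ CFU/mL / 3.45 × 10⁴ = 20.4 CFU/mL.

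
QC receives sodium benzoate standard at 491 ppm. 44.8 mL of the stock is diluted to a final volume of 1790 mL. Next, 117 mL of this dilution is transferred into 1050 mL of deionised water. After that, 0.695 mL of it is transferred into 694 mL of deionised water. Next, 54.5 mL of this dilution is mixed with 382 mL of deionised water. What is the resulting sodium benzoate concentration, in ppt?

154 ppt

Overall dilution factor = 39.96 × 9.974 × 999.6 × 8.009 = 3.19 × 10⁶.
491 ppm / 3.19 × 10⁶ = 1.54 × 10⁻⁴ ppm = 154 ppt.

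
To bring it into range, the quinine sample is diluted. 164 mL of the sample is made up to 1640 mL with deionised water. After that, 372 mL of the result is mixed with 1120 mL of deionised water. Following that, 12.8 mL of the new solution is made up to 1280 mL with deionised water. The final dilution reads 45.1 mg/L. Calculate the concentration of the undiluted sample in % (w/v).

Overall dilution factor = 10 × 4.011 × 100 = 4011.
Original = 45.1 mg/L × 4011 = 1.81 × 10⁵ mg/L = 18.1 % (w/v).

18.1 % (w/v)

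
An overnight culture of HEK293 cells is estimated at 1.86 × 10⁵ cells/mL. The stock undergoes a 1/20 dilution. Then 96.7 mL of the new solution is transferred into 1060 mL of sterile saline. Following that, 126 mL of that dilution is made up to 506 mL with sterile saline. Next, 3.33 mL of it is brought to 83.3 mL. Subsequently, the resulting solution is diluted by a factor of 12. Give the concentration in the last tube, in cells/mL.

0.645 cells/mL

Overall dilution factor = 20 × 11.96 × 4.016 × 25.02 × 12 = 2.88 × 10⁵.
1.86 × 10⁵ cells/mL / 2.88 × 10⁵ = 0.645 cells/mL.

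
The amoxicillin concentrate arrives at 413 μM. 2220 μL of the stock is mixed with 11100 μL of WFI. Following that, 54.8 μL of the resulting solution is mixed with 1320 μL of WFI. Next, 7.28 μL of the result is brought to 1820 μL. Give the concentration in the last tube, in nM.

Overall dilution factor = 6 × 25.09 × 250 = 3.76 × 10⁴.
413 μM / 3.76 × 10⁴ = 0.0110 μM = 11.0 nM.

11.0 nM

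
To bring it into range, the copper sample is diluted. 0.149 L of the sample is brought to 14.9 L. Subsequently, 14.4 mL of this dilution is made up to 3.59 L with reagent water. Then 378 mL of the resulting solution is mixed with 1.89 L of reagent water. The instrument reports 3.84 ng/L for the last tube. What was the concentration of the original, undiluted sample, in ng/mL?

Overall dilution factor = 100 × 249.3 × 6 = 1.50 × 10⁵.
Original = 3.84 ng/L × 1.50 × 10⁵ = 5.74 × 10⁵ ng/L = 574 ng/mL.

574 ng/mL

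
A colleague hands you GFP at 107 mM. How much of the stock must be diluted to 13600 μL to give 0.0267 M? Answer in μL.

3390 μL

0.0267 M = 26.7 mM.
V₁ = C₂V₂/C₁ = 26.7 × 13600 / 107 = 3394 μL.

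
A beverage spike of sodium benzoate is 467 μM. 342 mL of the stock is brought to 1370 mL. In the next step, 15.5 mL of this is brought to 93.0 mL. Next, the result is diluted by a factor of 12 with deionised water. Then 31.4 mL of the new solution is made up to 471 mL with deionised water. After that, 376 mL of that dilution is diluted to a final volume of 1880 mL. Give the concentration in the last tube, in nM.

Overall dilution factor = 4.006 × 6 × 12 × 15 × 5 = 2.16 × 10⁴.
467 μM / 2.16 × 10⁴ = 0.0216 μM = 21.6 nM.

21.6 nM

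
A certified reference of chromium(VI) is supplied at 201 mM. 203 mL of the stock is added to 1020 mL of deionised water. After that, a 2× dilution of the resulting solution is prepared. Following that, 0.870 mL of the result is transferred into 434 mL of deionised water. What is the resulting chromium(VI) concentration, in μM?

33.4 μM

Overall dilution factor = 6.025 × 2 × 499.9 = 6023.
201 mM / 6023 = 0.0334 mM = 33.4 μM.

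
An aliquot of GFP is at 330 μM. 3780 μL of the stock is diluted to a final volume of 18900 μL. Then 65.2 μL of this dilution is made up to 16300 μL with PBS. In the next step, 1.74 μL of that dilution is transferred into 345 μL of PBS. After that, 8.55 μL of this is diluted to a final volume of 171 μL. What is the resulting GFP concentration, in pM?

Overall dilution factor = 5 × 250 × 199.3 × 20 = 4.98 × 10⁶.
330 μM / 4.98 × 10⁶ = 6.62 × 10⁻⁵ μM = 66.2 pM.

66.2 pM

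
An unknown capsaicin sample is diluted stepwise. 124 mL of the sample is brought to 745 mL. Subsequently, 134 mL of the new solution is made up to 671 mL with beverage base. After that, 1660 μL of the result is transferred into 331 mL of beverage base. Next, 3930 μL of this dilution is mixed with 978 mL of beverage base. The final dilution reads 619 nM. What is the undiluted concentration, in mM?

Overall dilution factor = 6.008 × 5.007 × 200.4 × 249.9 = 1.51 × 10⁶.
Original = 619 nM × 1.51 × 10⁶ = 9.32 × 10⁸ nM = 932 mM.

932 mM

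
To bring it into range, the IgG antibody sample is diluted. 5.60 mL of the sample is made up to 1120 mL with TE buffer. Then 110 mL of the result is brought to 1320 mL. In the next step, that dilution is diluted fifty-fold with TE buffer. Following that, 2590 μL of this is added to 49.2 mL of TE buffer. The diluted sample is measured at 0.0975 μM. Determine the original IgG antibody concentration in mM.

Overall dilution factor = 200 × 12 × 50 × 20.00 = 2.40 × 10⁶.
Original = 0.0975 μM × 2.40 × 10⁶ = 2.34 × 10⁵ μM = 234 mM.

234 mM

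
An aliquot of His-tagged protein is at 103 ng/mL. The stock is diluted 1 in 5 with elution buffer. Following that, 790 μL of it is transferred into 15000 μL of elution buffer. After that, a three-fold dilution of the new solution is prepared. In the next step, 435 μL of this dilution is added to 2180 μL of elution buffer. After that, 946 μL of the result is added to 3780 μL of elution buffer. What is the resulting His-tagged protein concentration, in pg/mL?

Overall dilution factor = 5 × 19.99 × 3 × 6.011 × 4.996 = 9004.
103 ng/mL / 9004 = 0.0114 ng/mL = 11.4 pg/mL.

11.4 pg/mL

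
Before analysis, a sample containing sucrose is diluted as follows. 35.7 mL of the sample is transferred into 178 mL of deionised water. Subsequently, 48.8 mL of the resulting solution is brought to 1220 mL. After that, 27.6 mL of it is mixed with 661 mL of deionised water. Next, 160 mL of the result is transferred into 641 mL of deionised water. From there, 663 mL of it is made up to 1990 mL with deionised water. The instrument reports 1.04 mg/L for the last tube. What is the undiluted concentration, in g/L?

Overall dilution factor = 5.986 × 25 × 24.95 × 5.006 × 3.002 = 5.61 × 10⁴.
Original = 1.04 mg/L × 5.61 × 10⁴ = 5.83 × 10⁴ mg/L = 58.3 g/L.

58.3 g/L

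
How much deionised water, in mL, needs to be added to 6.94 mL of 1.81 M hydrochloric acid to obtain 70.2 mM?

172 mL

70.2 mM = 0.0702 M.
V₂ = C₁V₁/C₂ = 1.81 × 6.94 / 0.0702 = 179 mL.
Diluent to add = V₂ − V₁ = 179 − 6.94 = 172 mL.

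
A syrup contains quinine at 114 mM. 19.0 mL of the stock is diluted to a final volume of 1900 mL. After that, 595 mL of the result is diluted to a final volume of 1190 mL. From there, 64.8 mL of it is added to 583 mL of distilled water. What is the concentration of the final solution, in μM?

Overall dilution factor = 100 × 2 × 9.997 = 1999.
114 mM / 1999 = 0.0570 mM = 57.0 μM.

57.0 μM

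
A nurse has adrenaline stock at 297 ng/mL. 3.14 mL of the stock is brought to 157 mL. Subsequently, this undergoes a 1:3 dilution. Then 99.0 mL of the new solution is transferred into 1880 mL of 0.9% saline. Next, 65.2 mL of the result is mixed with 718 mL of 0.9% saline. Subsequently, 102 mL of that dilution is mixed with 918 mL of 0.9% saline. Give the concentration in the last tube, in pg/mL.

0.825 pg/mL

Overall dilution factor = 50 × 3 × 19.99 × 12.01 × 10 = 3.60 × 10⁵.
297 ng/mL / 3.60 × 10⁵ = 8.25 × 10⁻⁴ ng/mL = 0.825 pg/mL.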